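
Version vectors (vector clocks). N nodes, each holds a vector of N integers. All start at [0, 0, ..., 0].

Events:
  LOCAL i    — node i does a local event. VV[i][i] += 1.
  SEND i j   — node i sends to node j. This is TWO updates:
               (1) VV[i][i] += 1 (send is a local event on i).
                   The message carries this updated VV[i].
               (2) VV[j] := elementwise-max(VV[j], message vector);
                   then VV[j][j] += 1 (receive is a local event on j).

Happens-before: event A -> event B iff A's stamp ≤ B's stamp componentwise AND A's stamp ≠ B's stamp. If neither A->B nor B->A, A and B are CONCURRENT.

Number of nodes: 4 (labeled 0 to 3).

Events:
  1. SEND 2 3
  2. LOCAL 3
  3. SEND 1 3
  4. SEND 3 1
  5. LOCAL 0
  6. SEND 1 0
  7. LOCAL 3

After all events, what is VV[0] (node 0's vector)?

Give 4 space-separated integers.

Initial: VV[0]=[0, 0, 0, 0]
Initial: VV[1]=[0, 0, 0, 0]
Initial: VV[2]=[0, 0, 0, 0]
Initial: VV[3]=[0, 0, 0, 0]
Event 1: SEND 2->3: VV[2][2]++ -> VV[2]=[0, 0, 1, 0], msg_vec=[0, 0, 1, 0]; VV[3]=max(VV[3],msg_vec) then VV[3][3]++ -> VV[3]=[0, 0, 1, 1]
Event 2: LOCAL 3: VV[3][3]++ -> VV[3]=[0, 0, 1, 2]
Event 3: SEND 1->3: VV[1][1]++ -> VV[1]=[0, 1, 0, 0], msg_vec=[0, 1, 0, 0]; VV[3]=max(VV[3],msg_vec) then VV[3][3]++ -> VV[3]=[0, 1, 1, 3]
Event 4: SEND 3->1: VV[3][3]++ -> VV[3]=[0, 1, 1, 4], msg_vec=[0, 1, 1, 4]; VV[1]=max(VV[1],msg_vec) then VV[1][1]++ -> VV[1]=[0, 2, 1, 4]
Event 5: LOCAL 0: VV[0][0]++ -> VV[0]=[1, 0, 0, 0]
Event 6: SEND 1->0: VV[1][1]++ -> VV[1]=[0, 3, 1, 4], msg_vec=[0, 3, 1, 4]; VV[0]=max(VV[0],msg_vec) then VV[0][0]++ -> VV[0]=[2, 3, 1, 4]
Event 7: LOCAL 3: VV[3][3]++ -> VV[3]=[0, 1, 1, 5]
Final vectors: VV[0]=[2, 3, 1, 4]; VV[1]=[0, 3, 1, 4]; VV[2]=[0, 0, 1, 0]; VV[3]=[0, 1, 1, 5]

Answer: 2 3 1 4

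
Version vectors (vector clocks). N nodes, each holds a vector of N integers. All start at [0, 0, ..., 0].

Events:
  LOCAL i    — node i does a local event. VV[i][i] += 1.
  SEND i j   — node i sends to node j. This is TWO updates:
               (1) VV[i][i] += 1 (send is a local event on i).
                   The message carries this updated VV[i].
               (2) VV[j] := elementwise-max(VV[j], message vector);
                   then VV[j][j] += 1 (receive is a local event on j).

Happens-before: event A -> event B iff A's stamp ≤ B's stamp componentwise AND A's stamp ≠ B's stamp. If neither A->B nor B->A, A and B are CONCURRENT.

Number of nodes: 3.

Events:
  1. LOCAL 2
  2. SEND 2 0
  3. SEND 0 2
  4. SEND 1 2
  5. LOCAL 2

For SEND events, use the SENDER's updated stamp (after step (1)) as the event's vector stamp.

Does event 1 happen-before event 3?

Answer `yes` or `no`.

Answer: yes

Derivation:
Initial: VV[0]=[0, 0, 0]
Initial: VV[1]=[0, 0, 0]
Initial: VV[2]=[0, 0, 0]
Event 1: LOCAL 2: VV[2][2]++ -> VV[2]=[0, 0, 1]
Event 2: SEND 2->0: VV[2][2]++ -> VV[2]=[0, 0, 2], msg_vec=[0, 0, 2]; VV[0]=max(VV[0],msg_vec) then VV[0][0]++ -> VV[0]=[1, 0, 2]
Event 3: SEND 0->2: VV[0][0]++ -> VV[0]=[2, 0, 2], msg_vec=[2, 0, 2]; VV[2]=max(VV[2],msg_vec) then VV[2][2]++ -> VV[2]=[2, 0, 3]
Event 4: SEND 1->2: VV[1][1]++ -> VV[1]=[0, 1, 0], msg_vec=[0, 1, 0]; VV[2]=max(VV[2],msg_vec) then VV[2][2]++ -> VV[2]=[2, 1, 4]
Event 5: LOCAL 2: VV[2][2]++ -> VV[2]=[2, 1, 5]
Event 1 stamp: [0, 0, 1]
Event 3 stamp: [2, 0, 2]
[0, 0, 1] <= [2, 0, 2]? True. Equal? False. Happens-before: True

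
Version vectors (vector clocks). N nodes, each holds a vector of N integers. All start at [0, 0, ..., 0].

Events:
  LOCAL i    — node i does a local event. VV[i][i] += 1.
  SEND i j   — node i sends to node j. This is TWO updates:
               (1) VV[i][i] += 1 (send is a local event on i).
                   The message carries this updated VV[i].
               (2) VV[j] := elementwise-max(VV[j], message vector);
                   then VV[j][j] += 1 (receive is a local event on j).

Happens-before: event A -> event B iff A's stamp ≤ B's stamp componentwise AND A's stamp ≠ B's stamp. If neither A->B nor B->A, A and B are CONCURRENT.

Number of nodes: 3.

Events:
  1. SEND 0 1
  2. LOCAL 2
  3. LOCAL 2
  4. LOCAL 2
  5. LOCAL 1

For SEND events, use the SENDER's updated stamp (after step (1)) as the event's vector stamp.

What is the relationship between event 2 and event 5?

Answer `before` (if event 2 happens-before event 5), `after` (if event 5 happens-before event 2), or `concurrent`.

Answer: concurrent

Derivation:
Initial: VV[0]=[0, 0, 0]
Initial: VV[1]=[0, 0, 0]
Initial: VV[2]=[0, 0, 0]
Event 1: SEND 0->1: VV[0][0]++ -> VV[0]=[1, 0, 0], msg_vec=[1, 0, 0]; VV[1]=max(VV[1],msg_vec) then VV[1][1]++ -> VV[1]=[1, 1, 0]
Event 2: LOCAL 2: VV[2][2]++ -> VV[2]=[0, 0, 1]
Event 3: LOCAL 2: VV[2][2]++ -> VV[2]=[0, 0, 2]
Event 4: LOCAL 2: VV[2][2]++ -> VV[2]=[0, 0, 3]
Event 5: LOCAL 1: VV[1][1]++ -> VV[1]=[1, 2, 0]
Event 2 stamp: [0, 0, 1]
Event 5 stamp: [1, 2, 0]
[0, 0, 1] <= [1, 2, 0]? False
[1, 2, 0] <= [0, 0, 1]? False
Relation: concurrent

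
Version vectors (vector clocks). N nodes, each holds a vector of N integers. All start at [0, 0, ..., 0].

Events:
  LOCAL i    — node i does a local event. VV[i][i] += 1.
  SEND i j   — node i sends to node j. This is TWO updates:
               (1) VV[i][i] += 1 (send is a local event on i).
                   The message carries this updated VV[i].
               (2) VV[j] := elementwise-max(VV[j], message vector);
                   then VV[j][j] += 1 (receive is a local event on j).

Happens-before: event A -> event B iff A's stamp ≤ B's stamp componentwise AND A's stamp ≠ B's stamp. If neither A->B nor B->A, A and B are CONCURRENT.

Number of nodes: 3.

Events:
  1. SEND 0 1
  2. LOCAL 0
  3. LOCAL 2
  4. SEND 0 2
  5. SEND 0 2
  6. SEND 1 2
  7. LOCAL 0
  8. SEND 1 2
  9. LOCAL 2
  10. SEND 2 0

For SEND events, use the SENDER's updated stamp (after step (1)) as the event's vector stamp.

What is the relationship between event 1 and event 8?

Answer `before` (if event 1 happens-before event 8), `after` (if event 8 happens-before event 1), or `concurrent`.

Initial: VV[0]=[0, 0, 0]
Initial: VV[1]=[0, 0, 0]
Initial: VV[2]=[0, 0, 0]
Event 1: SEND 0->1: VV[0][0]++ -> VV[0]=[1, 0, 0], msg_vec=[1, 0, 0]; VV[1]=max(VV[1],msg_vec) then VV[1][1]++ -> VV[1]=[1, 1, 0]
Event 2: LOCAL 0: VV[0][0]++ -> VV[0]=[2, 0, 0]
Event 3: LOCAL 2: VV[2][2]++ -> VV[2]=[0, 0, 1]
Event 4: SEND 0->2: VV[0][0]++ -> VV[0]=[3, 0, 0], msg_vec=[3, 0, 0]; VV[2]=max(VV[2],msg_vec) then VV[2][2]++ -> VV[2]=[3, 0, 2]
Event 5: SEND 0->2: VV[0][0]++ -> VV[0]=[4, 0, 0], msg_vec=[4, 0, 0]; VV[2]=max(VV[2],msg_vec) then VV[2][2]++ -> VV[2]=[4, 0, 3]
Event 6: SEND 1->2: VV[1][1]++ -> VV[1]=[1, 2, 0], msg_vec=[1, 2, 0]; VV[2]=max(VV[2],msg_vec) then VV[2][2]++ -> VV[2]=[4, 2, 4]
Event 7: LOCAL 0: VV[0][0]++ -> VV[0]=[5, 0, 0]
Event 8: SEND 1->2: VV[1][1]++ -> VV[1]=[1, 3, 0], msg_vec=[1, 3, 0]; VV[2]=max(VV[2],msg_vec) then VV[2][2]++ -> VV[2]=[4, 3, 5]
Event 9: LOCAL 2: VV[2][2]++ -> VV[2]=[4, 3, 6]
Event 10: SEND 2->0: VV[2][2]++ -> VV[2]=[4, 3, 7], msg_vec=[4, 3, 7]; VV[0]=max(VV[0],msg_vec) then VV[0][0]++ -> VV[0]=[6, 3, 7]
Event 1 stamp: [1, 0, 0]
Event 8 stamp: [1, 3, 0]
[1, 0, 0] <= [1, 3, 0]? True
[1, 3, 0] <= [1, 0, 0]? False
Relation: before

Answer: before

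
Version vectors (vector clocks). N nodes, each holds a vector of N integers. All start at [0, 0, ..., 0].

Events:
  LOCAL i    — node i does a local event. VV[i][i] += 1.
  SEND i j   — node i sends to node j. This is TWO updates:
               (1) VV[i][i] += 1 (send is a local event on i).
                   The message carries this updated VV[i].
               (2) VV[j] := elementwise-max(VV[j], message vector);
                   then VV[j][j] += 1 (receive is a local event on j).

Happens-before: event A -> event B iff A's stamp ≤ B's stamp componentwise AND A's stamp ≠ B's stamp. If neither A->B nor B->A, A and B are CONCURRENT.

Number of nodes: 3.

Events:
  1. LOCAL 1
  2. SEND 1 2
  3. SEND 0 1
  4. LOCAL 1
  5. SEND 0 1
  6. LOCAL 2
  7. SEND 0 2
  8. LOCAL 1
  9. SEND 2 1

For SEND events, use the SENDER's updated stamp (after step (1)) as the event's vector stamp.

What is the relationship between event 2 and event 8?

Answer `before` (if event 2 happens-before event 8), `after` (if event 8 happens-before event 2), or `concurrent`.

Initial: VV[0]=[0, 0, 0]
Initial: VV[1]=[0, 0, 0]
Initial: VV[2]=[0, 0, 0]
Event 1: LOCAL 1: VV[1][1]++ -> VV[1]=[0, 1, 0]
Event 2: SEND 1->2: VV[1][1]++ -> VV[1]=[0, 2, 0], msg_vec=[0, 2, 0]; VV[2]=max(VV[2],msg_vec) then VV[2][2]++ -> VV[2]=[0, 2, 1]
Event 3: SEND 0->1: VV[0][0]++ -> VV[0]=[1, 0, 0], msg_vec=[1, 0, 0]; VV[1]=max(VV[1],msg_vec) then VV[1][1]++ -> VV[1]=[1, 3, 0]
Event 4: LOCAL 1: VV[1][1]++ -> VV[1]=[1, 4, 0]
Event 5: SEND 0->1: VV[0][0]++ -> VV[0]=[2, 0, 0], msg_vec=[2, 0, 0]; VV[1]=max(VV[1],msg_vec) then VV[1][1]++ -> VV[1]=[2, 5, 0]
Event 6: LOCAL 2: VV[2][2]++ -> VV[2]=[0, 2, 2]
Event 7: SEND 0->2: VV[0][0]++ -> VV[0]=[3, 0, 0], msg_vec=[3, 0, 0]; VV[2]=max(VV[2],msg_vec) then VV[2][2]++ -> VV[2]=[3, 2, 3]
Event 8: LOCAL 1: VV[1][1]++ -> VV[1]=[2, 6, 0]
Event 9: SEND 2->1: VV[2][2]++ -> VV[2]=[3, 2, 4], msg_vec=[3, 2, 4]; VV[1]=max(VV[1],msg_vec) then VV[1][1]++ -> VV[1]=[3, 7, 4]
Event 2 stamp: [0, 2, 0]
Event 8 stamp: [2, 6, 0]
[0, 2, 0] <= [2, 6, 0]? True
[2, 6, 0] <= [0, 2, 0]? False
Relation: before

Answer: before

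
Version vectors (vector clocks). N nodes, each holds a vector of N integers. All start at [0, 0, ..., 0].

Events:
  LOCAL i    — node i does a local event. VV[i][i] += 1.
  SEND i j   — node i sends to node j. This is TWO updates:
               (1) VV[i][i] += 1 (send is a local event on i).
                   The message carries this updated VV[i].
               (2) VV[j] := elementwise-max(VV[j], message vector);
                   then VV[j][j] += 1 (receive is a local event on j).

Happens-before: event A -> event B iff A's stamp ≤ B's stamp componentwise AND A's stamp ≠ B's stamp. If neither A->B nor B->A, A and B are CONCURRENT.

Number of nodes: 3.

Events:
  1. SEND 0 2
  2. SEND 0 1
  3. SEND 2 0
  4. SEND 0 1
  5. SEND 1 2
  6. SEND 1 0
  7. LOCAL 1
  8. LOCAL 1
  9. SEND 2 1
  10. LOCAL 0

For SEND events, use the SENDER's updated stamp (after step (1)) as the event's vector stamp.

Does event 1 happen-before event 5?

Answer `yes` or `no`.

Answer: yes

Derivation:
Initial: VV[0]=[0, 0, 0]
Initial: VV[1]=[0, 0, 0]
Initial: VV[2]=[0, 0, 0]
Event 1: SEND 0->2: VV[0][0]++ -> VV[0]=[1, 0, 0], msg_vec=[1, 0, 0]; VV[2]=max(VV[2],msg_vec) then VV[2][2]++ -> VV[2]=[1, 0, 1]
Event 2: SEND 0->1: VV[0][0]++ -> VV[0]=[2, 0, 0], msg_vec=[2, 0, 0]; VV[1]=max(VV[1],msg_vec) then VV[1][1]++ -> VV[1]=[2, 1, 0]
Event 3: SEND 2->0: VV[2][2]++ -> VV[2]=[1, 0, 2], msg_vec=[1, 0, 2]; VV[0]=max(VV[0],msg_vec) then VV[0][0]++ -> VV[0]=[3, 0, 2]
Event 4: SEND 0->1: VV[0][0]++ -> VV[0]=[4, 0, 2], msg_vec=[4, 0, 2]; VV[1]=max(VV[1],msg_vec) then VV[1][1]++ -> VV[1]=[4, 2, 2]
Event 5: SEND 1->2: VV[1][1]++ -> VV[1]=[4, 3, 2], msg_vec=[4, 3, 2]; VV[2]=max(VV[2],msg_vec) then VV[2][2]++ -> VV[2]=[4, 3, 3]
Event 6: SEND 1->0: VV[1][1]++ -> VV[1]=[4, 4, 2], msg_vec=[4, 4, 2]; VV[0]=max(VV[0],msg_vec) then VV[0][0]++ -> VV[0]=[5, 4, 2]
Event 7: LOCAL 1: VV[1][1]++ -> VV[1]=[4, 5, 2]
Event 8: LOCAL 1: VV[1][1]++ -> VV[1]=[4, 6, 2]
Event 9: SEND 2->1: VV[2][2]++ -> VV[2]=[4, 3, 4], msg_vec=[4, 3, 4]; VV[1]=max(VV[1],msg_vec) then VV[1][1]++ -> VV[1]=[4, 7, 4]
Event 10: LOCAL 0: VV[0][0]++ -> VV[0]=[6, 4, 2]
Event 1 stamp: [1, 0, 0]
Event 5 stamp: [4, 3, 2]
[1, 0, 0] <= [4, 3, 2]? True. Equal? False. Happens-before: True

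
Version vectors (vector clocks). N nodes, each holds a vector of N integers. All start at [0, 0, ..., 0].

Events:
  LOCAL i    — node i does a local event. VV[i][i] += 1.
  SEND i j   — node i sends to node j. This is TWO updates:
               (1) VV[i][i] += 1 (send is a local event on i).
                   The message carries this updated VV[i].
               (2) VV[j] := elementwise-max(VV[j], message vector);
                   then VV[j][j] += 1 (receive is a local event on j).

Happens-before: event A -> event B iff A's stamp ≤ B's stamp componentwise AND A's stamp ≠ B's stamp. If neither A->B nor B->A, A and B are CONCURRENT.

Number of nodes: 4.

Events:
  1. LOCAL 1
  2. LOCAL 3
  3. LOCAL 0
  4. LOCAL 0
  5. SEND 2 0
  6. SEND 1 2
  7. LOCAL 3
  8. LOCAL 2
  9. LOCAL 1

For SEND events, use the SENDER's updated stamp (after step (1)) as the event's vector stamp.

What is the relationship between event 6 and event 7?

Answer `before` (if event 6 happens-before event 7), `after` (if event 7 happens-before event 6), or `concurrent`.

Answer: concurrent

Derivation:
Initial: VV[0]=[0, 0, 0, 0]
Initial: VV[1]=[0, 0, 0, 0]
Initial: VV[2]=[0, 0, 0, 0]
Initial: VV[3]=[0, 0, 0, 0]
Event 1: LOCAL 1: VV[1][1]++ -> VV[1]=[0, 1, 0, 0]
Event 2: LOCAL 3: VV[3][3]++ -> VV[3]=[0, 0, 0, 1]
Event 3: LOCAL 0: VV[0][0]++ -> VV[0]=[1, 0, 0, 0]
Event 4: LOCAL 0: VV[0][0]++ -> VV[0]=[2, 0, 0, 0]
Event 5: SEND 2->0: VV[2][2]++ -> VV[2]=[0, 0, 1, 0], msg_vec=[0, 0, 1, 0]; VV[0]=max(VV[0],msg_vec) then VV[0][0]++ -> VV[0]=[3, 0, 1, 0]
Event 6: SEND 1->2: VV[1][1]++ -> VV[1]=[0, 2, 0, 0], msg_vec=[0, 2, 0, 0]; VV[2]=max(VV[2],msg_vec) then VV[2][2]++ -> VV[2]=[0, 2, 2, 0]
Event 7: LOCAL 3: VV[3][3]++ -> VV[3]=[0, 0, 0, 2]
Event 8: LOCAL 2: VV[2][2]++ -> VV[2]=[0, 2, 3, 0]
Event 9: LOCAL 1: VV[1][1]++ -> VV[1]=[0, 3, 0, 0]
Event 6 stamp: [0, 2, 0, 0]
Event 7 stamp: [0, 0, 0, 2]
[0, 2, 0, 0] <= [0, 0, 0, 2]? False
[0, 0, 0, 2] <= [0, 2, 0, 0]? False
Relation: concurrent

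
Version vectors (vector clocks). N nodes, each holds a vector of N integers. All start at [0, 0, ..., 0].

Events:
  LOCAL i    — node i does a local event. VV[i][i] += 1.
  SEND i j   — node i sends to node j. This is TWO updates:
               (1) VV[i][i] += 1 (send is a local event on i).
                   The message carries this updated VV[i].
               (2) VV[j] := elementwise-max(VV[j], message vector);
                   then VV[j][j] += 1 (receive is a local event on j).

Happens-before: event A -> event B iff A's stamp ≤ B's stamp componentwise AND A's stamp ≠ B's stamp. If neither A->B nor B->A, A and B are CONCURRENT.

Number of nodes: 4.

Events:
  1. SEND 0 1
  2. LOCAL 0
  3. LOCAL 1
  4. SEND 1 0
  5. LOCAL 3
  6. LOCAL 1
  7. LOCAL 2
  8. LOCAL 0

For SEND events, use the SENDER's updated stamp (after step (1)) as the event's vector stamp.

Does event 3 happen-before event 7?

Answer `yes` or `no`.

Answer: no

Derivation:
Initial: VV[0]=[0, 0, 0, 0]
Initial: VV[1]=[0, 0, 0, 0]
Initial: VV[2]=[0, 0, 0, 0]
Initial: VV[3]=[0, 0, 0, 0]
Event 1: SEND 0->1: VV[0][0]++ -> VV[0]=[1, 0, 0, 0], msg_vec=[1, 0, 0, 0]; VV[1]=max(VV[1],msg_vec) then VV[1][1]++ -> VV[1]=[1, 1, 0, 0]
Event 2: LOCAL 0: VV[0][0]++ -> VV[0]=[2, 0, 0, 0]
Event 3: LOCAL 1: VV[1][1]++ -> VV[1]=[1, 2, 0, 0]
Event 4: SEND 1->0: VV[1][1]++ -> VV[1]=[1, 3, 0, 0], msg_vec=[1, 3, 0, 0]; VV[0]=max(VV[0],msg_vec) then VV[0][0]++ -> VV[0]=[3, 3, 0, 0]
Event 5: LOCAL 3: VV[3][3]++ -> VV[3]=[0, 0, 0, 1]
Event 6: LOCAL 1: VV[1][1]++ -> VV[1]=[1, 4, 0, 0]
Event 7: LOCAL 2: VV[2][2]++ -> VV[2]=[0, 0, 1, 0]
Event 8: LOCAL 0: VV[0][0]++ -> VV[0]=[4, 3, 0, 0]
Event 3 stamp: [1, 2, 0, 0]
Event 7 stamp: [0, 0, 1, 0]
[1, 2, 0, 0] <= [0, 0, 1, 0]? False. Equal? False. Happens-before: False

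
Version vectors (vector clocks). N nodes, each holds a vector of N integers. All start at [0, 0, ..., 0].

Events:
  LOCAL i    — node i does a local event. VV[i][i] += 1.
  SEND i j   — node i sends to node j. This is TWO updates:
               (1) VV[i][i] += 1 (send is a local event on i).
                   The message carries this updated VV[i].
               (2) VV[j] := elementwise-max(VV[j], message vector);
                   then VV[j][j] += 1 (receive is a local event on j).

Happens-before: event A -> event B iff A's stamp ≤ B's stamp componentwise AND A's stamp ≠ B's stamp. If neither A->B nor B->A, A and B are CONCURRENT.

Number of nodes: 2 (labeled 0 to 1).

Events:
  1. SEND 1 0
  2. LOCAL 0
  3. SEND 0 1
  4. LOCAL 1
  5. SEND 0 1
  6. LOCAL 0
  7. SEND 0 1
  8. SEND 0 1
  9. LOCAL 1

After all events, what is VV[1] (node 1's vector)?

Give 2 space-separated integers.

Answer: 7 7

Derivation:
Initial: VV[0]=[0, 0]
Initial: VV[1]=[0, 0]
Event 1: SEND 1->0: VV[1][1]++ -> VV[1]=[0, 1], msg_vec=[0, 1]; VV[0]=max(VV[0],msg_vec) then VV[0][0]++ -> VV[0]=[1, 1]
Event 2: LOCAL 0: VV[0][0]++ -> VV[0]=[2, 1]
Event 3: SEND 0->1: VV[0][0]++ -> VV[0]=[3, 1], msg_vec=[3, 1]; VV[1]=max(VV[1],msg_vec) then VV[1][1]++ -> VV[1]=[3, 2]
Event 4: LOCAL 1: VV[1][1]++ -> VV[1]=[3, 3]
Event 5: SEND 0->1: VV[0][0]++ -> VV[0]=[4, 1], msg_vec=[4, 1]; VV[1]=max(VV[1],msg_vec) then VV[1][1]++ -> VV[1]=[4, 4]
Event 6: LOCAL 0: VV[0][0]++ -> VV[0]=[5, 1]
Event 7: SEND 0->1: VV[0][0]++ -> VV[0]=[6, 1], msg_vec=[6, 1]; VV[1]=max(VV[1],msg_vec) then VV[1][1]++ -> VV[1]=[6, 5]
Event 8: SEND 0->1: VV[0][0]++ -> VV[0]=[7, 1], msg_vec=[7, 1]; VV[1]=max(VV[1],msg_vec) then VV[1][1]++ -> VV[1]=[7, 6]
Event 9: LOCAL 1: VV[1][1]++ -> VV[1]=[7, 7]
Final vectors: VV[0]=[7, 1]; VV[1]=[7, 7]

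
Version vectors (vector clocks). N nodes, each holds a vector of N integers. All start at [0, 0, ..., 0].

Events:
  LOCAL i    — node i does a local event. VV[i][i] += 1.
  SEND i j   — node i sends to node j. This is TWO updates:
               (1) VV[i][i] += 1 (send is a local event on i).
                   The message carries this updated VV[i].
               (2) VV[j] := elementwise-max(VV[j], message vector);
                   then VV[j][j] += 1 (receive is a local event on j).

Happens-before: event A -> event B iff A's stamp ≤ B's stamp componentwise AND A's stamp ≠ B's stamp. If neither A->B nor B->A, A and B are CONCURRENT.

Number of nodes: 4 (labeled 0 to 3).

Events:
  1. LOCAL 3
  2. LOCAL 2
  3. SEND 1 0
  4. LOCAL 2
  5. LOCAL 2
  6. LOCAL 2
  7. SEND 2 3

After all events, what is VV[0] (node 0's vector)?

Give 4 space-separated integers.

Answer: 1 1 0 0

Derivation:
Initial: VV[0]=[0, 0, 0, 0]
Initial: VV[1]=[0, 0, 0, 0]
Initial: VV[2]=[0, 0, 0, 0]
Initial: VV[3]=[0, 0, 0, 0]
Event 1: LOCAL 3: VV[3][3]++ -> VV[3]=[0, 0, 0, 1]
Event 2: LOCAL 2: VV[2][2]++ -> VV[2]=[0, 0, 1, 0]
Event 3: SEND 1->0: VV[1][1]++ -> VV[1]=[0, 1, 0, 0], msg_vec=[0, 1, 0, 0]; VV[0]=max(VV[0],msg_vec) then VV[0][0]++ -> VV[0]=[1, 1, 0, 0]
Event 4: LOCAL 2: VV[2][2]++ -> VV[2]=[0, 0, 2, 0]
Event 5: LOCAL 2: VV[2][2]++ -> VV[2]=[0, 0, 3, 0]
Event 6: LOCAL 2: VV[2][2]++ -> VV[2]=[0, 0, 4, 0]
Event 7: SEND 2->3: VV[2][2]++ -> VV[2]=[0, 0, 5, 0], msg_vec=[0, 0, 5, 0]; VV[3]=max(VV[3],msg_vec) then VV[3][3]++ -> VV[3]=[0, 0, 5, 2]
Final vectors: VV[0]=[1, 1, 0, 0]; VV[1]=[0, 1, 0, 0]; VV[2]=[0, 0, 5, 0]; VV[3]=[0, 0, 5, 2]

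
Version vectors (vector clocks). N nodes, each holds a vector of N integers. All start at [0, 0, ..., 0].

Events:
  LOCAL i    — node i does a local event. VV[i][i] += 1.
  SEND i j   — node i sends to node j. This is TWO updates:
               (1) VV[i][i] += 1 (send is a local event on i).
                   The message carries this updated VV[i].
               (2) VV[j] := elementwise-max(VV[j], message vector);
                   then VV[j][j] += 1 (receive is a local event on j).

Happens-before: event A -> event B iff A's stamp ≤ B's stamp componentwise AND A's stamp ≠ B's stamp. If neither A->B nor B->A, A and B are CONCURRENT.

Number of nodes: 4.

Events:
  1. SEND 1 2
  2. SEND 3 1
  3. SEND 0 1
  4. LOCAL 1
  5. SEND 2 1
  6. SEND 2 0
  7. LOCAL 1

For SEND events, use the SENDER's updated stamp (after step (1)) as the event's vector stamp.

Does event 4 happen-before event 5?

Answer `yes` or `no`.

Answer: no

Derivation:
Initial: VV[0]=[0, 0, 0, 0]
Initial: VV[1]=[0, 0, 0, 0]
Initial: VV[2]=[0, 0, 0, 0]
Initial: VV[3]=[0, 0, 0, 0]
Event 1: SEND 1->2: VV[1][1]++ -> VV[1]=[0, 1, 0, 0], msg_vec=[0, 1, 0, 0]; VV[2]=max(VV[2],msg_vec) then VV[2][2]++ -> VV[2]=[0, 1, 1, 0]
Event 2: SEND 3->1: VV[3][3]++ -> VV[3]=[0, 0, 0, 1], msg_vec=[0, 0, 0, 1]; VV[1]=max(VV[1],msg_vec) then VV[1][1]++ -> VV[1]=[0, 2, 0, 1]
Event 3: SEND 0->1: VV[0][0]++ -> VV[0]=[1, 0, 0, 0], msg_vec=[1, 0, 0, 0]; VV[1]=max(VV[1],msg_vec) then VV[1][1]++ -> VV[1]=[1, 3, 0, 1]
Event 4: LOCAL 1: VV[1][1]++ -> VV[1]=[1, 4, 0, 1]
Event 5: SEND 2->1: VV[2][2]++ -> VV[2]=[0, 1, 2, 0], msg_vec=[0, 1, 2, 0]; VV[1]=max(VV[1],msg_vec) then VV[1][1]++ -> VV[1]=[1, 5, 2, 1]
Event 6: SEND 2->0: VV[2][2]++ -> VV[2]=[0, 1, 3, 0], msg_vec=[0, 1, 3, 0]; VV[0]=max(VV[0],msg_vec) then VV[0][0]++ -> VV[0]=[2, 1, 3, 0]
Event 7: LOCAL 1: VV[1][1]++ -> VV[1]=[1, 6, 2, 1]
Event 4 stamp: [1, 4, 0, 1]
Event 5 stamp: [0, 1, 2, 0]
[1, 4, 0, 1] <= [0, 1, 2, 0]? False. Equal? False. Happens-before: False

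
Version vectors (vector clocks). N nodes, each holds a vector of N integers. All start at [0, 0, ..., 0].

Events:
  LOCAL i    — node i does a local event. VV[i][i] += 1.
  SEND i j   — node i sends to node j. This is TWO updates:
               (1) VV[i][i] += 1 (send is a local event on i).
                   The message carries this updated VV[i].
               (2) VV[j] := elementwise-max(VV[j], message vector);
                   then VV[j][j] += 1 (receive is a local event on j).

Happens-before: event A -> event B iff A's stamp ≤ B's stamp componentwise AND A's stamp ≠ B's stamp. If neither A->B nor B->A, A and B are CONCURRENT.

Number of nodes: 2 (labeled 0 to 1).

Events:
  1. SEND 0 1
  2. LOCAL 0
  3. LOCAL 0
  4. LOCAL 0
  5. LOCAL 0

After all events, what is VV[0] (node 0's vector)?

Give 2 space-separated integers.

Answer: 5 0

Derivation:
Initial: VV[0]=[0, 0]
Initial: VV[1]=[0, 0]
Event 1: SEND 0->1: VV[0][0]++ -> VV[0]=[1, 0], msg_vec=[1, 0]; VV[1]=max(VV[1],msg_vec) then VV[1][1]++ -> VV[1]=[1, 1]
Event 2: LOCAL 0: VV[0][0]++ -> VV[0]=[2, 0]
Event 3: LOCAL 0: VV[0][0]++ -> VV[0]=[3, 0]
Event 4: LOCAL 0: VV[0][0]++ -> VV[0]=[4, 0]
Event 5: LOCAL 0: VV[0][0]++ -> VV[0]=[5, 0]
Final vectors: VV[0]=[5, 0]; VV[1]=[1, 1]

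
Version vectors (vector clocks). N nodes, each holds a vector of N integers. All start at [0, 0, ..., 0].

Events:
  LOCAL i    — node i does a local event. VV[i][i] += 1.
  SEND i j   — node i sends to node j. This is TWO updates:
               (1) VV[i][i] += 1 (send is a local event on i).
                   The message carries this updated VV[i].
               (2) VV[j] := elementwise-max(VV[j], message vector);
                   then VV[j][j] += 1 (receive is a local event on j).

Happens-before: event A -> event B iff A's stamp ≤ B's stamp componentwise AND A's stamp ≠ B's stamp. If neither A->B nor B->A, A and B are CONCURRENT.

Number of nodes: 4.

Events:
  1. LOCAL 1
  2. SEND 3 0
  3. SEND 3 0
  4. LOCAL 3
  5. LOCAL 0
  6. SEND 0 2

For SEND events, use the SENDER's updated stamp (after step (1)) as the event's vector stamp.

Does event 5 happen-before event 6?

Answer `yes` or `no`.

Initial: VV[0]=[0, 0, 0, 0]
Initial: VV[1]=[0, 0, 0, 0]
Initial: VV[2]=[0, 0, 0, 0]
Initial: VV[3]=[0, 0, 0, 0]
Event 1: LOCAL 1: VV[1][1]++ -> VV[1]=[0, 1, 0, 0]
Event 2: SEND 3->0: VV[3][3]++ -> VV[3]=[0, 0, 0, 1], msg_vec=[0, 0, 0, 1]; VV[0]=max(VV[0],msg_vec) then VV[0][0]++ -> VV[0]=[1, 0, 0, 1]
Event 3: SEND 3->0: VV[3][3]++ -> VV[3]=[0, 0, 0, 2], msg_vec=[0, 0, 0, 2]; VV[0]=max(VV[0],msg_vec) then VV[0][0]++ -> VV[0]=[2, 0, 0, 2]
Event 4: LOCAL 3: VV[3][3]++ -> VV[3]=[0, 0, 0, 3]
Event 5: LOCAL 0: VV[0][0]++ -> VV[0]=[3, 0, 0, 2]
Event 6: SEND 0->2: VV[0][0]++ -> VV[0]=[4, 0, 0, 2], msg_vec=[4, 0, 0, 2]; VV[2]=max(VV[2],msg_vec) then VV[2][2]++ -> VV[2]=[4, 0, 1, 2]
Event 5 stamp: [3, 0, 0, 2]
Event 6 stamp: [4, 0, 0, 2]
[3, 0, 0, 2] <= [4, 0, 0, 2]? True. Equal? False. Happens-before: True

Answer: yes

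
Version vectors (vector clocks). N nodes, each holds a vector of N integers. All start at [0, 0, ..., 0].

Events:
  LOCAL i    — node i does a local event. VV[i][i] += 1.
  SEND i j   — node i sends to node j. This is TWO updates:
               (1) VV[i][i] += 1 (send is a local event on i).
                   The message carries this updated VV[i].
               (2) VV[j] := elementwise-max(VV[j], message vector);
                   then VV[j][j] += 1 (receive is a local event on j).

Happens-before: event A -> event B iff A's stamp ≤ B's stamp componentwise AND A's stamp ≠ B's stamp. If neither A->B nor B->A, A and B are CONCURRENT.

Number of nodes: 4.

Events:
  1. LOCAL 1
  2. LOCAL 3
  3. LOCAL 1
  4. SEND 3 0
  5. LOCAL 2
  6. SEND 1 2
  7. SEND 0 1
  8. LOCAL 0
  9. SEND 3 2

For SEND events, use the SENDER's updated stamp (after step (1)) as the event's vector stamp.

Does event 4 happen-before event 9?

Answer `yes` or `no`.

Initial: VV[0]=[0, 0, 0, 0]
Initial: VV[1]=[0, 0, 0, 0]
Initial: VV[2]=[0, 0, 0, 0]
Initial: VV[3]=[0, 0, 0, 0]
Event 1: LOCAL 1: VV[1][1]++ -> VV[1]=[0, 1, 0, 0]
Event 2: LOCAL 3: VV[3][3]++ -> VV[3]=[0, 0, 0, 1]
Event 3: LOCAL 1: VV[1][1]++ -> VV[1]=[0, 2, 0, 0]
Event 4: SEND 3->0: VV[3][3]++ -> VV[3]=[0, 0, 0, 2], msg_vec=[0, 0, 0, 2]; VV[0]=max(VV[0],msg_vec) then VV[0][0]++ -> VV[0]=[1, 0, 0, 2]
Event 5: LOCAL 2: VV[2][2]++ -> VV[2]=[0, 0, 1, 0]
Event 6: SEND 1->2: VV[1][1]++ -> VV[1]=[0, 3, 0, 0], msg_vec=[0, 3, 0, 0]; VV[2]=max(VV[2],msg_vec) then VV[2][2]++ -> VV[2]=[0, 3, 2, 0]
Event 7: SEND 0->1: VV[0][0]++ -> VV[0]=[2, 0, 0, 2], msg_vec=[2, 0, 0, 2]; VV[1]=max(VV[1],msg_vec) then VV[1][1]++ -> VV[1]=[2, 4, 0, 2]
Event 8: LOCAL 0: VV[0][0]++ -> VV[0]=[3, 0, 0, 2]
Event 9: SEND 3->2: VV[3][3]++ -> VV[3]=[0, 0, 0, 3], msg_vec=[0, 0, 0, 3]; VV[2]=max(VV[2],msg_vec) then VV[2][2]++ -> VV[2]=[0, 3, 3, 3]
Event 4 stamp: [0, 0, 0, 2]
Event 9 stamp: [0, 0, 0, 3]
[0, 0, 0, 2] <= [0, 0, 0, 3]? True. Equal? False. Happens-before: True

Answer: yes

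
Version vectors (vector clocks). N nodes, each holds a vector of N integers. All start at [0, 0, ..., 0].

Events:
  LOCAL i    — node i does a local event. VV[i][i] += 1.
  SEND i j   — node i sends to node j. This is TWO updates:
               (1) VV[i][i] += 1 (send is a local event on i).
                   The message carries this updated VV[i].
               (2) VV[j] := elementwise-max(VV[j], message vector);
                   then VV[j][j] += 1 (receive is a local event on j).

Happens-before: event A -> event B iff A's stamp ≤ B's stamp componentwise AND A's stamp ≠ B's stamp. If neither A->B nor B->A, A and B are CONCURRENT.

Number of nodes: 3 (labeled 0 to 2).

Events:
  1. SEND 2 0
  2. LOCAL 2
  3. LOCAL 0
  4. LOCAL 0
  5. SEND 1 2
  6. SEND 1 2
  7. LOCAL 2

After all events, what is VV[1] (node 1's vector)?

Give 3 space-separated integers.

Initial: VV[0]=[0, 0, 0]
Initial: VV[1]=[0, 0, 0]
Initial: VV[2]=[0, 0, 0]
Event 1: SEND 2->0: VV[2][2]++ -> VV[2]=[0, 0, 1], msg_vec=[0, 0, 1]; VV[0]=max(VV[0],msg_vec) then VV[0][0]++ -> VV[0]=[1, 0, 1]
Event 2: LOCAL 2: VV[2][2]++ -> VV[2]=[0, 0, 2]
Event 3: LOCAL 0: VV[0][0]++ -> VV[0]=[2, 0, 1]
Event 4: LOCAL 0: VV[0][0]++ -> VV[0]=[3, 0, 1]
Event 5: SEND 1->2: VV[1][1]++ -> VV[1]=[0, 1, 0], msg_vec=[0, 1, 0]; VV[2]=max(VV[2],msg_vec) then VV[2][2]++ -> VV[2]=[0, 1, 3]
Event 6: SEND 1->2: VV[1][1]++ -> VV[1]=[0, 2, 0], msg_vec=[0, 2, 0]; VV[2]=max(VV[2],msg_vec) then VV[2][2]++ -> VV[2]=[0, 2, 4]
Event 7: LOCAL 2: VV[2][2]++ -> VV[2]=[0, 2, 5]
Final vectors: VV[0]=[3, 0, 1]; VV[1]=[0, 2, 0]; VV[2]=[0, 2, 5]

Answer: 0 2 0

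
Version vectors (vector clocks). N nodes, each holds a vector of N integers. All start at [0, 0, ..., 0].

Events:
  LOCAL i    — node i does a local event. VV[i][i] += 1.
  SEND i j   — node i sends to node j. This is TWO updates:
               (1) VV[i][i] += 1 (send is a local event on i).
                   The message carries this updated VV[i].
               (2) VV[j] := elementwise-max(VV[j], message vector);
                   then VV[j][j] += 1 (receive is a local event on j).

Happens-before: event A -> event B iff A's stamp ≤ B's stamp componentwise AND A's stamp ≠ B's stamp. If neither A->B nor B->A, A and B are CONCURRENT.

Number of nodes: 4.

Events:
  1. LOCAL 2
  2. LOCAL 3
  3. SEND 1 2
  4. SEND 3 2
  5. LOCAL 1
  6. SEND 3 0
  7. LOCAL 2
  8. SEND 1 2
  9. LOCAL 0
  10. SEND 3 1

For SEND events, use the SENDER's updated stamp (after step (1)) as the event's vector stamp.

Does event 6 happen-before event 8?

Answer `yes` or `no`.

Answer: no

Derivation:
Initial: VV[0]=[0, 0, 0, 0]
Initial: VV[1]=[0, 0, 0, 0]
Initial: VV[2]=[0, 0, 0, 0]
Initial: VV[3]=[0, 0, 0, 0]
Event 1: LOCAL 2: VV[2][2]++ -> VV[2]=[0, 0, 1, 0]
Event 2: LOCAL 3: VV[3][3]++ -> VV[3]=[0, 0, 0, 1]
Event 3: SEND 1->2: VV[1][1]++ -> VV[1]=[0, 1, 0, 0], msg_vec=[0, 1, 0, 0]; VV[2]=max(VV[2],msg_vec) then VV[2][2]++ -> VV[2]=[0, 1, 2, 0]
Event 4: SEND 3->2: VV[3][3]++ -> VV[3]=[0, 0, 0, 2], msg_vec=[0, 0, 0, 2]; VV[2]=max(VV[2],msg_vec) then VV[2][2]++ -> VV[2]=[0, 1, 3, 2]
Event 5: LOCAL 1: VV[1][1]++ -> VV[1]=[0, 2, 0, 0]
Event 6: SEND 3->0: VV[3][3]++ -> VV[3]=[0, 0, 0, 3], msg_vec=[0, 0, 0, 3]; VV[0]=max(VV[0],msg_vec) then VV[0][0]++ -> VV[0]=[1, 0, 0, 3]
Event 7: LOCAL 2: VV[2][2]++ -> VV[2]=[0, 1, 4, 2]
Event 8: SEND 1->2: VV[1][1]++ -> VV[1]=[0, 3, 0, 0], msg_vec=[0, 3, 0, 0]; VV[2]=max(VV[2],msg_vec) then VV[2][2]++ -> VV[2]=[0, 3, 5, 2]
Event 9: LOCAL 0: VV[0][0]++ -> VV[0]=[2, 0, 0, 3]
Event 10: SEND 3->1: VV[3][3]++ -> VV[3]=[0, 0, 0, 4], msg_vec=[0, 0, 0, 4]; VV[1]=max(VV[1],msg_vec) then VV[1][1]++ -> VV[1]=[0, 4, 0, 4]
Event 6 stamp: [0, 0, 0, 3]
Event 8 stamp: [0, 3, 0, 0]
[0, 0, 0, 3] <= [0, 3, 0, 0]? False. Equal? False. Happens-before: False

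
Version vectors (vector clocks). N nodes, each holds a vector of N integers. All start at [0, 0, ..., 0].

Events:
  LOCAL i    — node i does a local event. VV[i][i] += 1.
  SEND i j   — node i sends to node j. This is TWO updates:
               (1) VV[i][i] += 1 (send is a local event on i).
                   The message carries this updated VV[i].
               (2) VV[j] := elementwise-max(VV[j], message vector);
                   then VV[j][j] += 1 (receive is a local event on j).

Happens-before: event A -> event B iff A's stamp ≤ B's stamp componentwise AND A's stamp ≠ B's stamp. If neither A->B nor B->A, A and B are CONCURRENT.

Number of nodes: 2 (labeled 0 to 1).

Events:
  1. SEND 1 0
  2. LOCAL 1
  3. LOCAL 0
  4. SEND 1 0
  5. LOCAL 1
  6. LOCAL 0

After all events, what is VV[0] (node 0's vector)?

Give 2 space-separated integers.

Initial: VV[0]=[0, 0]
Initial: VV[1]=[0, 0]
Event 1: SEND 1->0: VV[1][1]++ -> VV[1]=[0, 1], msg_vec=[0, 1]; VV[0]=max(VV[0],msg_vec) then VV[0][0]++ -> VV[0]=[1, 1]
Event 2: LOCAL 1: VV[1][1]++ -> VV[1]=[0, 2]
Event 3: LOCAL 0: VV[0][0]++ -> VV[0]=[2, 1]
Event 4: SEND 1->0: VV[1][1]++ -> VV[1]=[0, 3], msg_vec=[0, 3]; VV[0]=max(VV[0],msg_vec) then VV[0][0]++ -> VV[0]=[3, 3]
Event 5: LOCAL 1: VV[1][1]++ -> VV[1]=[0, 4]
Event 6: LOCAL 0: VV[0][0]++ -> VV[0]=[4, 3]
Final vectors: VV[0]=[4, 3]; VV[1]=[0, 4]

Answer: 4 3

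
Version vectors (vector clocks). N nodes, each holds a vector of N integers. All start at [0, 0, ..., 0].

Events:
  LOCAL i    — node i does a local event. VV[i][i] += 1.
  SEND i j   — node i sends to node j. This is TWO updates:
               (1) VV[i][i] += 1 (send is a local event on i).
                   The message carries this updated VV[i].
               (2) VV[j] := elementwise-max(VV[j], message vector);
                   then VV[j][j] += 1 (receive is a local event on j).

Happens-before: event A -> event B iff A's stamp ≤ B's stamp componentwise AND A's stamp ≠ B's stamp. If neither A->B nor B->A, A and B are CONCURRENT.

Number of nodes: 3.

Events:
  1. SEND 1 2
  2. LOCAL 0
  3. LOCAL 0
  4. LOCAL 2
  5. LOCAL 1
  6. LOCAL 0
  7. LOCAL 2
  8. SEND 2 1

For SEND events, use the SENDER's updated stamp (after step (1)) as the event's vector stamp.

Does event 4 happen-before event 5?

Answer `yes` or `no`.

Initial: VV[0]=[0, 0, 0]
Initial: VV[1]=[0, 0, 0]
Initial: VV[2]=[0, 0, 0]
Event 1: SEND 1->2: VV[1][1]++ -> VV[1]=[0, 1, 0], msg_vec=[0, 1, 0]; VV[2]=max(VV[2],msg_vec) then VV[2][2]++ -> VV[2]=[0, 1, 1]
Event 2: LOCAL 0: VV[0][0]++ -> VV[0]=[1, 0, 0]
Event 3: LOCAL 0: VV[0][0]++ -> VV[0]=[2, 0, 0]
Event 4: LOCAL 2: VV[2][2]++ -> VV[2]=[0, 1, 2]
Event 5: LOCAL 1: VV[1][1]++ -> VV[1]=[0, 2, 0]
Event 6: LOCAL 0: VV[0][0]++ -> VV[0]=[3, 0, 0]
Event 7: LOCAL 2: VV[2][2]++ -> VV[2]=[0, 1, 3]
Event 8: SEND 2->1: VV[2][2]++ -> VV[2]=[0, 1, 4], msg_vec=[0, 1, 4]; VV[1]=max(VV[1],msg_vec) then VV[1][1]++ -> VV[1]=[0, 3, 4]
Event 4 stamp: [0, 1, 2]
Event 5 stamp: [0, 2, 0]
[0, 1, 2] <= [0, 2, 0]? False. Equal? False. Happens-before: False

Answer: no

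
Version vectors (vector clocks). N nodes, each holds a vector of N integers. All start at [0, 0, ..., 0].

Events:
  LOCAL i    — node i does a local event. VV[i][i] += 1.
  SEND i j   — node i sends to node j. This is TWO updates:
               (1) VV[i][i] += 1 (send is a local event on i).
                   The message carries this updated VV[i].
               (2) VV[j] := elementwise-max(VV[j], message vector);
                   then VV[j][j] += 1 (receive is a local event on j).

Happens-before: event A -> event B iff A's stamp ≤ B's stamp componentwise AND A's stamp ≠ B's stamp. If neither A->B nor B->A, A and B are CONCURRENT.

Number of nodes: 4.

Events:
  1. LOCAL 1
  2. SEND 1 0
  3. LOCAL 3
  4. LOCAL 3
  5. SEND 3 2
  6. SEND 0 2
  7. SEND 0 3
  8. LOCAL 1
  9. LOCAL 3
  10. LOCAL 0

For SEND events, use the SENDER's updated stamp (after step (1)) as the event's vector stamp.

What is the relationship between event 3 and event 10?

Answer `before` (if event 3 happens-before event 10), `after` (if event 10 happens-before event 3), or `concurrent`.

Initial: VV[0]=[0, 0, 0, 0]
Initial: VV[1]=[0, 0, 0, 0]
Initial: VV[2]=[0, 0, 0, 0]
Initial: VV[3]=[0, 0, 0, 0]
Event 1: LOCAL 1: VV[1][1]++ -> VV[1]=[0, 1, 0, 0]
Event 2: SEND 1->0: VV[1][1]++ -> VV[1]=[0, 2, 0, 0], msg_vec=[0, 2, 0, 0]; VV[0]=max(VV[0],msg_vec) then VV[0][0]++ -> VV[0]=[1, 2, 0, 0]
Event 3: LOCAL 3: VV[3][3]++ -> VV[3]=[0, 0, 0, 1]
Event 4: LOCAL 3: VV[3][3]++ -> VV[3]=[0, 0, 0, 2]
Event 5: SEND 3->2: VV[3][3]++ -> VV[3]=[0, 0, 0, 3], msg_vec=[0, 0, 0, 3]; VV[2]=max(VV[2],msg_vec) then VV[2][2]++ -> VV[2]=[0, 0, 1, 3]
Event 6: SEND 0->2: VV[0][0]++ -> VV[0]=[2, 2, 0, 0], msg_vec=[2, 2, 0, 0]; VV[2]=max(VV[2],msg_vec) then VV[2][2]++ -> VV[2]=[2, 2, 2, 3]
Event 7: SEND 0->3: VV[0][0]++ -> VV[0]=[3, 2, 0, 0], msg_vec=[3, 2, 0, 0]; VV[3]=max(VV[3],msg_vec) then VV[3][3]++ -> VV[3]=[3, 2, 0, 4]
Event 8: LOCAL 1: VV[1][1]++ -> VV[1]=[0, 3, 0, 0]
Event 9: LOCAL 3: VV[3][3]++ -> VV[3]=[3, 2, 0, 5]
Event 10: LOCAL 0: VV[0][0]++ -> VV[0]=[4, 2, 0, 0]
Event 3 stamp: [0, 0, 0, 1]
Event 10 stamp: [4, 2, 0, 0]
[0, 0, 0, 1] <= [4, 2, 0, 0]? False
[4, 2, 0, 0] <= [0, 0, 0, 1]? False
Relation: concurrent

Answer: concurrent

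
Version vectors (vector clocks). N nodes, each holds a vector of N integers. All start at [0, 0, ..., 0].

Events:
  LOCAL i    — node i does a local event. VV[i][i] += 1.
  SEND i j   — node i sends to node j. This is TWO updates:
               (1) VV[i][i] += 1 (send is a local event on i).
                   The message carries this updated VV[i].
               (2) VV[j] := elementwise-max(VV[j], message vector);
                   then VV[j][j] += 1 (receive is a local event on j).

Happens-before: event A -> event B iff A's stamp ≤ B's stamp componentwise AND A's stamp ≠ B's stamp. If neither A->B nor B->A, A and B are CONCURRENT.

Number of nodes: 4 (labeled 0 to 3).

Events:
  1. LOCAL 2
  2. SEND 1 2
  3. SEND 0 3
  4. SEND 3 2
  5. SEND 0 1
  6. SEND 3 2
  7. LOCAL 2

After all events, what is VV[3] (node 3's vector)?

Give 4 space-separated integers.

Initial: VV[0]=[0, 0, 0, 0]
Initial: VV[1]=[0, 0, 0, 0]
Initial: VV[2]=[0, 0, 0, 0]
Initial: VV[3]=[0, 0, 0, 0]
Event 1: LOCAL 2: VV[2][2]++ -> VV[2]=[0, 0, 1, 0]
Event 2: SEND 1->2: VV[1][1]++ -> VV[1]=[0, 1, 0, 0], msg_vec=[0, 1, 0, 0]; VV[2]=max(VV[2],msg_vec) then VV[2][2]++ -> VV[2]=[0, 1, 2, 0]
Event 3: SEND 0->3: VV[0][0]++ -> VV[0]=[1, 0, 0, 0], msg_vec=[1, 0, 0, 0]; VV[3]=max(VV[3],msg_vec) then VV[3][3]++ -> VV[3]=[1, 0, 0, 1]
Event 4: SEND 3->2: VV[3][3]++ -> VV[3]=[1, 0, 0, 2], msg_vec=[1, 0, 0, 2]; VV[2]=max(VV[2],msg_vec) then VV[2][2]++ -> VV[2]=[1, 1, 3, 2]
Event 5: SEND 0->1: VV[0][0]++ -> VV[0]=[2, 0, 0, 0], msg_vec=[2, 0, 0, 0]; VV[1]=max(VV[1],msg_vec) then VV[1][1]++ -> VV[1]=[2, 2, 0, 0]
Event 6: SEND 3->2: VV[3][3]++ -> VV[3]=[1, 0, 0, 3], msg_vec=[1, 0, 0, 3]; VV[2]=max(VV[2],msg_vec) then VV[2][2]++ -> VV[2]=[1, 1, 4, 3]
Event 7: LOCAL 2: VV[2][2]++ -> VV[2]=[1, 1, 5, 3]
Final vectors: VV[0]=[2, 0, 0, 0]; VV[1]=[2, 2, 0, 0]; VV[2]=[1, 1, 5, 3]; VV[3]=[1, 0, 0, 3]

Answer: 1 0 0 3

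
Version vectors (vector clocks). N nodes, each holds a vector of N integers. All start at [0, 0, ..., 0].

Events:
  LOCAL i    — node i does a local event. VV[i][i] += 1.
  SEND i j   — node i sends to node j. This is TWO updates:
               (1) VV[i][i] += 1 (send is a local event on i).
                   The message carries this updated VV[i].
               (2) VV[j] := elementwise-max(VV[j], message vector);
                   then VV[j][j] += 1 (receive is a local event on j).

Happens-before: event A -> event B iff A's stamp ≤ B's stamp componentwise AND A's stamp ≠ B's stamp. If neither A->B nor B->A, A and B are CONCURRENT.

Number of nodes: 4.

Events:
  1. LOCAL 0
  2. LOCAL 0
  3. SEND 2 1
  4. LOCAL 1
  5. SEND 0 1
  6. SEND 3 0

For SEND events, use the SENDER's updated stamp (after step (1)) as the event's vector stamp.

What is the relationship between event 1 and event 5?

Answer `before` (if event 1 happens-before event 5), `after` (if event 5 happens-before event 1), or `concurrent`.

Initial: VV[0]=[0, 0, 0, 0]
Initial: VV[1]=[0, 0, 0, 0]
Initial: VV[2]=[0, 0, 0, 0]
Initial: VV[3]=[0, 0, 0, 0]
Event 1: LOCAL 0: VV[0][0]++ -> VV[0]=[1, 0, 0, 0]
Event 2: LOCAL 0: VV[0][0]++ -> VV[0]=[2, 0, 0, 0]
Event 3: SEND 2->1: VV[2][2]++ -> VV[2]=[0, 0, 1, 0], msg_vec=[0, 0, 1, 0]; VV[1]=max(VV[1],msg_vec) then VV[1][1]++ -> VV[1]=[0, 1, 1, 0]
Event 4: LOCAL 1: VV[1][1]++ -> VV[1]=[0, 2, 1, 0]
Event 5: SEND 0->1: VV[0][0]++ -> VV[0]=[3, 0, 0, 0], msg_vec=[3, 0, 0, 0]; VV[1]=max(VV[1],msg_vec) then VV[1][1]++ -> VV[1]=[3, 3, 1, 0]
Event 6: SEND 3->0: VV[3][3]++ -> VV[3]=[0, 0, 0, 1], msg_vec=[0, 0, 0, 1]; VV[0]=max(VV[0],msg_vec) then VV[0][0]++ -> VV[0]=[4, 0, 0, 1]
Event 1 stamp: [1, 0, 0, 0]
Event 5 stamp: [3, 0, 0, 0]
[1, 0, 0, 0] <= [3, 0, 0, 0]? True
[3, 0, 0, 0] <= [1, 0, 0, 0]? False
Relation: before

Answer: before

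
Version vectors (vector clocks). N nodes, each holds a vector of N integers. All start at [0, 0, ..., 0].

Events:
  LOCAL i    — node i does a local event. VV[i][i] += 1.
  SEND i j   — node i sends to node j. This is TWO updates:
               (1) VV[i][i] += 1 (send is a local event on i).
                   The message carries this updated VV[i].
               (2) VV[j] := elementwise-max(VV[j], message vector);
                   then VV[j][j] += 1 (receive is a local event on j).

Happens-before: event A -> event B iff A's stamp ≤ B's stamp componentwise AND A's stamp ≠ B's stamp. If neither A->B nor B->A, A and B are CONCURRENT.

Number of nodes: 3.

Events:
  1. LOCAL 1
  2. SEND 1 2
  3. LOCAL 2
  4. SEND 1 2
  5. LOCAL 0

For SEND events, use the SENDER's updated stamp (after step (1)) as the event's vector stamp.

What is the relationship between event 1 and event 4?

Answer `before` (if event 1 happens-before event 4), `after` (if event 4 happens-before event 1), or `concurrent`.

Answer: before

Derivation:
Initial: VV[0]=[0, 0, 0]
Initial: VV[1]=[0, 0, 0]
Initial: VV[2]=[0, 0, 0]
Event 1: LOCAL 1: VV[1][1]++ -> VV[1]=[0, 1, 0]
Event 2: SEND 1->2: VV[1][1]++ -> VV[1]=[0, 2, 0], msg_vec=[0, 2, 0]; VV[2]=max(VV[2],msg_vec) then VV[2][2]++ -> VV[2]=[0, 2, 1]
Event 3: LOCAL 2: VV[2][2]++ -> VV[2]=[0, 2, 2]
Event 4: SEND 1->2: VV[1][1]++ -> VV[1]=[0, 3, 0], msg_vec=[0, 3, 0]; VV[2]=max(VV[2],msg_vec) then VV[2][2]++ -> VV[2]=[0, 3, 3]
Event 5: LOCAL 0: VV[0][0]++ -> VV[0]=[1, 0, 0]
Event 1 stamp: [0, 1, 0]
Event 4 stamp: [0, 3, 0]
[0, 1, 0] <= [0, 3, 0]? True
[0, 3, 0] <= [0, 1, 0]? False
Relation: before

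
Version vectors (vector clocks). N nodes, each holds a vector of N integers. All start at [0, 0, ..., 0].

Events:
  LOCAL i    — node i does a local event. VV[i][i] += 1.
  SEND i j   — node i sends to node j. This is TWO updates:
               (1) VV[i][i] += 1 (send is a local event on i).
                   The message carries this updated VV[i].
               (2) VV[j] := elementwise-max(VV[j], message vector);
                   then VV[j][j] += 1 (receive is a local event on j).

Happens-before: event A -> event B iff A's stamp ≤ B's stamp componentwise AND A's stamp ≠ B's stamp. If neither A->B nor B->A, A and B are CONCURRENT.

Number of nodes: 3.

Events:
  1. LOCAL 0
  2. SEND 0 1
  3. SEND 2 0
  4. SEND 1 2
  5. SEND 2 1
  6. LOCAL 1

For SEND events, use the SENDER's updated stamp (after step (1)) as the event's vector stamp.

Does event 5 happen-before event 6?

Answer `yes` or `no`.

Initial: VV[0]=[0, 0, 0]
Initial: VV[1]=[0, 0, 0]
Initial: VV[2]=[0, 0, 0]
Event 1: LOCAL 0: VV[0][0]++ -> VV[0]=[1, 0, 0]
Event 2: SEND 0->1: VV[0][0]++ -> VV[0]=[2, 0, 0], msg_vec=[2, 0, 0]; VV[1]=max(VV[1],msg_vec) then VV[1][1]++ -> VV[1]=[2, 1, 0]
Event 3: SEND 2->0: VV[2][2]++ -> VV[2]=[0, 0, 1], msg_vec=[0, 0, 1]; VV[0]=max(VV[0],msg_vec) then VV[0][0]++ -> VV[0]=[3, 0, 1]
Event 4: SEND 1->2: VV[1][1]++ -> VV[1]=[2, 2, 0], msg_vec=[2, 2, 0]; VV[2]=max(VV[2],msg_vec) then VV[2][2]++ -> VV[2]=[2, 2, 2]
Event 5: SEND 2->1: VV[2][2]++ -> VV[2]=[2, 2, 3], msg_vec=[2, 2, 3]; VV[1]=max(VV[1],msg_vec) then VV[1][1]++ -> VV[1]=[2, 3, 3]
Event 6: LOCAL 1: VV[1][1]++ -> VV[1]=[2, 4, 3]
Event 5 stamp: [2, 2, 3]
Event 6 stamp: [2, 4, 3]
[2, 2, 3] <= [2, 4, 3]? True. Equal? False. Happens-before: True

Answer: yes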